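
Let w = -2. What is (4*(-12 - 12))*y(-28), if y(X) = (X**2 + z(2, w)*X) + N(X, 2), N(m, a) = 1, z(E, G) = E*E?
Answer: -64608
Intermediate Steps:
z(E, G) = E**2
y(X) = 1 + X**2 + 4*X (y(X) = (X**2 + 2**2*X) + 1 = (X**2 + 4*X) + 1 = 1 + X**2 + 4*X)
(4*(-12 - 12))*y(-28) = (4*(-12 - 12))*(1 + (-28)**2 + 4*(-28)) = (4*(-24))*(1 + 784 - 112) = -96*673 = -64608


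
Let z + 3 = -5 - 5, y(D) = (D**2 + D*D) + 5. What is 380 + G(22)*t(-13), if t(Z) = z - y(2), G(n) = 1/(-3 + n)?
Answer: 7194/19 ≈ 378.63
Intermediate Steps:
y(D) = 5 + 2*D**2 (y(D) = (D**2 + D**2) + 5 = 2*D**2 + 5 = 5 + 2*D**2)
z = -13 (z = -3 + (-5 - 5) = -3 - 10 = -13)
t(Z) = -26 (t(Z) = -13 - (5 + 2*2**2) = -13 - (5 + 2*4) = -13 - (5 + 8) = -13 - 1*13 = -13 - 13 = -26)
380 + G(22)*t(-13) = 380 - 26/(-3 + 22) = 380 - 26/19 = 7194/19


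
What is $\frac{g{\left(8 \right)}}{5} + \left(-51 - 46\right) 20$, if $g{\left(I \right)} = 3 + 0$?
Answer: $- \frac{9697}{5} \approx -1939.4$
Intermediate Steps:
$g{\left(I \right)} = 3$
$\frac{g{\left(8 \right)}}{5} + \left(-51 - 46\right) 20 = \frac{3}{5} + \left(-51 - 46\right) 20 = 3 \cdot \frac{1}{5} + \left(-51 - 46\right) 20 = \frac{3}{5} - 1940 = - \frac{9697}{5}$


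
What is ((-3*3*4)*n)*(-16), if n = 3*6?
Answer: 10368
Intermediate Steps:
n = 18
((-3*3*4)*n)*(-16) = ((-3*3*4)*18)*(-16) = (-9*4*18)*(-16) = -36*18*(-16) = -648*(-16) = 10368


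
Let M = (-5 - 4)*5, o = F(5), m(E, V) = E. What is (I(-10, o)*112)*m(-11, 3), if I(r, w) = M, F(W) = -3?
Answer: 55440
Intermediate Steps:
o = -3
M = -45 (M = -9*5 = -45)
I(r, w) = -45
(I(-10, o)*112)*m(-11, 3) = -45*112*(-11) = -5040*(-11) = 55440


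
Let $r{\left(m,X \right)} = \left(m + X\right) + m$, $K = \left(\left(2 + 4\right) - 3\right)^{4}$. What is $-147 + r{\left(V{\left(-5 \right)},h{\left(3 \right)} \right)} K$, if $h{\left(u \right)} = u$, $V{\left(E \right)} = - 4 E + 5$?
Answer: $4146$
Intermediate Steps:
$V{\left(E \right)} = 5 - 4 E$
$K = 81$ ($K = \left(6 - 3\right)^{4} = 3^{4} = 81$)
$r{\left(m,X \right)} = X + 2 m$ ($r{\left(m,X \right)} = \left(X + m\right) + m = X + 2 m$)
$-147 + r{\left(V{\left(-5 \right)},h{\left(3 \right)} \right)} K = -147 + \left(3 + 2 \left(5 - -20\right)\right) 81 = -147 + \left(3 + 2 \left(5 + 20\right)\right) 81 = -147 + \left(3 + 2 \cdot 25\right) 81 = -147 + \left(3 + 50\right) 81 = -147 + 53 \cdot 81 = -147 + 4293 = 4146$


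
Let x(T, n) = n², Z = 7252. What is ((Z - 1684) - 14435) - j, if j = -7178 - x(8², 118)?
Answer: 12235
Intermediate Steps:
j = -21102 (j = -7178 - 1*118² = -7178 - 1*13924 = -7178 - 13924 = -21102)
((Z - 1684) - 14435) - j = ((7252 - 1684) - 14435) - 1*(-21102) = (5568 - 14435) + 21102 = -8867 + 21102 = 12235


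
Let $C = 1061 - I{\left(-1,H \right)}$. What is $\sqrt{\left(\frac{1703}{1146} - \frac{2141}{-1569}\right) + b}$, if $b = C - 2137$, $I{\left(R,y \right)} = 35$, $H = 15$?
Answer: $\frac{i \sqrt{398080521791106}}{599358} \approx 33.289 i$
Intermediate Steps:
$C = 1026$ ($C = 1061 - 35 = 1026$)
$b = -1111$ ($b = 1026 - 2137 = -1111$)
$\sqrt{\left(\frac{1703}{1146} - \frac{2141}{-1569}\right) + b} = \sqrt{\left(\frac{1703}{1146} - \frac{2141}{-1569}\right) - 1111} = \sqrt{\left(1703 \cdot \frac{1}{1146} - - \frac{2141}{1569}\right) - 1111} = \sqrt{\left(\frac{1703}{1146} + \frac{2141}{1569}\right) - 1111} = \sqrt{\frac{1708531}{599358} - 1111} = \sqrt{- \frac{664178207}{599358}} = \frac{i \sqrt{398080521791106}}{599358}$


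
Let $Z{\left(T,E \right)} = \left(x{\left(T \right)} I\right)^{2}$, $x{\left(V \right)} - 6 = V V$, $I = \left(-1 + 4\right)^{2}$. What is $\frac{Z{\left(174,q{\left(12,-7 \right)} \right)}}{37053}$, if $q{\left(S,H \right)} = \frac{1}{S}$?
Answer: $\frac{8252995716}{4117} \approx 2.0046 \cdot 10^{6}$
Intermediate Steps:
$I = 9$ ($I = 3^{2} = 9$)
$x{\left(V \right)} = 6 + V^{2}$ ($x{\left(V \right)} = 6 + V V = 6 + V^{2}$)
$Z{\left(T,E \right)} = \left(54 + 9 T^{2}\right)^{2}$ ($Z{\left(T,E \right)} = \left(\left(6 + T^{2}\right) 9\right)^{2} = \left(54 + 9 T^{2}\right)^{2}$)
$\frac{Z{\left(174,q{\left(12,-7 \right)} \right)}}{37053} = \frac{81 \left(6 + 174^{2}\right)^{2}}{37053} = 81 \left(6 + 30276\right)^{2} \cdot \frac{1}{37053} = 81 \cdot 30282^{2} \cdot \frac{1}{37053} = 81 \cdot 916999524 \cdot \frac{1}{37053} = 74276961444 \cdot \frac{1}{37053} = \frac{8252995716}{4117}$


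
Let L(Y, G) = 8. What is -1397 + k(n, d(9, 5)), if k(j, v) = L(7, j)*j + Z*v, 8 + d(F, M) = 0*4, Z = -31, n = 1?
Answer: -1141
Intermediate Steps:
d(F, M) = -8 (d(F, M) = -8 + 0*4 = -8 + 0 = -8)
k(j, v) = -31*v + 8*j (k(j, v) = 8*j - 31*v = -31*v + 8*j)
-1397 + k(n, d(9, 5)) = -1397 + (-31*(-8) + 8*1) = -1397 + (248 + 8) = -1397 + 256 = -1141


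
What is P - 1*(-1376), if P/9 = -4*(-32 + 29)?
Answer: 1484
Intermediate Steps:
P = 108 (P = 9*(-4*(-32 + 29)) = 9*(-4*(-3)) = 9*12 = 108)
P - 1*(-1376) = 108 - 1*(-1376) = 108 + 1376 = 1484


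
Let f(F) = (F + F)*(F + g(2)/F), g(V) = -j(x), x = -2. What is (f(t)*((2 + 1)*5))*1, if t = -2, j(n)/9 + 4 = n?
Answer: 1740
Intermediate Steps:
j(n) = -36 + 9*n
g(V) = 54 (g(V) = -(-36 + 9*(-2)) = -(-36 - 18) = -1*(-54) = 54)
f(F) = 2*F*(F + 54/F) (f(F) = (F + F)*(F + 54/F) = (2*F)*(F + 54/F) = 2*F*(F + 54/F))
(f(t)*((2 + 1)*5))*1 = ((108 + 2*(-2)²)*((2 + 1)*5))*1 = ((108 + 2*4)*(3*5))*1 = ((108 + 8)*15)*1 = (116*15)*1 = 1740*1 = 1740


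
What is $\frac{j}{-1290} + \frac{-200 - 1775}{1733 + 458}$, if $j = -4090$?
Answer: $\frac{641344}{282639} \approx 2.2691$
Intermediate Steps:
$\frac{j}{-1290} + \frac{-200 - 1775}{1733 + 458} = - \frac{4090}{-1290} + \frac{-200 - 1775}{1733 + 458} = \left(-4090\right) \left(- \frac{1}{1290}\right) - \frac{1975}{2191} = \frac{409}{129} - \frac{1975}{2191} = \frac{641344}{282639}$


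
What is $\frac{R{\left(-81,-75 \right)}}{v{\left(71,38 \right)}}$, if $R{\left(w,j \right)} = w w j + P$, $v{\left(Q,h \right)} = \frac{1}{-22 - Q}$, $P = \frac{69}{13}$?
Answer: $\frac{594912258}{13} \approx 4.5762 \cdot 10^{7}$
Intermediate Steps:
$P = \frac{69}{13}$ ($P = 69 \cdot \frac{1}{13} = \frac{69}{13} \approx 5.3077$)
$R{\left(w,j \right)} = \frac{69}{13} + j w^{2}$ ($R{\left(w,j \right)} = w w j + \frac{69}{13} = w^{2} j + \frac{69}{13} = j w^{2} + \frac{69}{13} = \frac{69}{13} + j w^{2}$)
$\frac{R{\left(-81,-75 \right)}}{v{\left(71,38 \right)}} = \frac{\frac{69}{13} - 75 \left(-81\right)^{2}}{\left(-1\right) \frac{1}{22 + 71}} = \frac{\frac{69}{13} - 492075}{\left(-1\right) \frac{1}{93}} = - \frac{6396906}{13 \left(- \frac{1}{93}\right)} = \left(- \frac{6396906}{13}\right) \left(-93\right) = \frac{594912258}{13}$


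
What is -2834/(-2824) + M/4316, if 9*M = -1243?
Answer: 3330427/3427983 ≈ 0.97154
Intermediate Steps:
M = -1243/9 (M = (1/9)*(-1243) = -1243/9 ≈ -138.11)
-2834/(-2824) + M/4316 = -2834/(-2824) - 1243/9/4316 = -2834*(-1/2824) - 1243/9*1/4316 = 1417/1412 - 1243/38844 = 3330427/3427983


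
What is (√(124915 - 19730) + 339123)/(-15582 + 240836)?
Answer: 339123/225254 + √105185/225254 ≈ 1.5070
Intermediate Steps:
(√(124915 - 19730) + 339123)/(-15582 + 240836) = (√105185 + 339123)/225254 = (339123 + √105185)*(1/225254) = 339123/225254 + √105185/225254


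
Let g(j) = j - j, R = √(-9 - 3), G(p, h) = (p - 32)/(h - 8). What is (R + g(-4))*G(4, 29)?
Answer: -8*I*√3/3 ≈ -4.6188*I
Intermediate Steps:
G(p, h) = (-32 + p)/(-8 + h)
R = 2*I*√3 (R = √(-12) = 2*I*√3 ≈ 3.4641*I)
g(j) = 0
(R + g(-4))*G(4, 29) = (2*I*√3 + 0)*((-32 + 4)/(-8 + 29)) = (2*I*√3)*(-28/21) = (2*I*√3)*((1/21)*(-28)) = (2*I*√3)*(-4/3) = -8*I*√3/3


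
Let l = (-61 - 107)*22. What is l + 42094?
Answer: 38398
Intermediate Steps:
l = -3696 (l = -168*22 = -3696)
l + 42094 = -3696 + 42094 = 38398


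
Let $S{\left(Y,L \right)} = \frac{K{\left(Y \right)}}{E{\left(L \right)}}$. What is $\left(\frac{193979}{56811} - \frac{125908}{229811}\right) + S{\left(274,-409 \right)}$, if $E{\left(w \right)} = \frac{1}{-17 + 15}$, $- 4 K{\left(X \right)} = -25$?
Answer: $- \frac{251543720863}{26111585442} \approx -9.6334$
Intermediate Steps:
$K{\left(X \right)} = \frac{25}{4}$ ($K{\left(X \right)} = \left(- \frac{1}{4}\right) \left(-25\right) = \frac{25}{4}$)
$E{\left(w \right)} = - \frac{1}{2}$ ($E{\left(w \right)} = \frac{1}{-2} = - \frac{1}{2}$)
$S{\left(Y,L \right)} = - \frac{25}{2}$ ($S{\left(Y,L \right)} = \frac{25}{4 \left(- \frac{1}{2}\right)} = \frac{25}{4} \left(-2\right) = - \frac{25}{2}$)
$\left(\frac{193979}{56811} - \frac{125908}{229811}\right) + S{\left(274,-409 \right)} = \left(\frac{193979}{56811} - \frac{125908}{229811}\right) - \frac{25}{2} = \frac{37425548581}{13055792721} - \frac{25}{2} = - \frac{251543720863}{26111585442}$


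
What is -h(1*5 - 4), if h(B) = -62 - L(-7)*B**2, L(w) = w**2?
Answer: 111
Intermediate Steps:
h(B) = -62 - 49*B**2 (h(B) = -62 - (-7)**2*B**2 = -62 - 49*B**2)
-h(1*5 - 4) = -(-62 - 49*(1*5 - 4)**2) = -(-62 - 49*(5 - 4)**2) = -(-62 - 49*1**2) = -(-62 - 49*1) = -(-62 - 49) = -1*(-111) = 111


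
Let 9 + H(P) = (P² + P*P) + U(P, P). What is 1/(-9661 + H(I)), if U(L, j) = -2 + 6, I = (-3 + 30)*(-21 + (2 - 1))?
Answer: 1/573534 ≈ 1.7436e-6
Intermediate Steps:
I = -540 (I = 27*(-21 + 1) = 27*(-20) = -540)
U(L, j) = 4
H(P) = -5 + 2*P² (H(P) = -9 + ((P² + P*P) + 4) = -9 + ((P² + P²) + 4) = -9 + (2*P² + 4) = -9 + (4 + 2*P²) = -5 + 2*P²)
1/(-9661 + H(I)) = 1/(-9661 + (-5 + 2*(-540)²)) = 1/(-9661 + (-5 + 2*291600)) = 1/(-9661 + (-5 + 583200)) = 1/(-9661 + 583195) = 1/573534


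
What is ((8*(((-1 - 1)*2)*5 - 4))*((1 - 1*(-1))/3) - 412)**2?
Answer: 291600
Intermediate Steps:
((8*(((-1 - 1)*2)*5 - 4))*((1 - 1*(-1))/3) - 412)**2 = ((8*(-2*2*5 - 4))*((1 + 1)*(1/3)) - 412)**2 = ((8*(-4*5 - 4))*(2*(1/3)) - 412)**2 = ((8*(-20 - 4))*(2/3) - 412)**2 = ((8*(-24))*(2/3) - 412)**2 = (-192*2/3 - 412)**2 = (-128 - 412)**2 = (-540)**2 = 291600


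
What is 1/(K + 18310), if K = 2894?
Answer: 1/21204 ≈ 4.7161e-5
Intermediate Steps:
1/(K + 18310) = 1/(2894 + 18310) = 1/21204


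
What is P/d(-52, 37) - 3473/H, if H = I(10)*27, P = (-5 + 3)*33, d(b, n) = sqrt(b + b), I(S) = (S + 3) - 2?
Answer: -3473/297 + 33*I*sqrt(26)/26 ≈ -11.694 + 6.4718*I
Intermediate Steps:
I(S) = 1 + S (I(S) = (3 + S) - 2 = 1 + S)
d(b, n) = sqrt(2)*sqrt(b) (d(b, n) = sqrt(2*b) = sqrt(2)*sqrt(b))
P = -66 (P = -2*33 = -66)
H = 297 (H = (1 + 10)*27 = 11*27 = 297)
P/d(-52, 37) - 3473/H = -66*(-I*sqrt(26)/52) - 3473/297 = -(-33)*I*sqrt(26)/26 - 3473/297 = 33*I*sqrt(26)/26 - 3473/297 = -3473/297 + 33*I*sqrt(26)/26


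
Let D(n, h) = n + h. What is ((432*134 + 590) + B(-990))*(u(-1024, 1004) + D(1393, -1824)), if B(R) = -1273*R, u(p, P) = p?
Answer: -1918778340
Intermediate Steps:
D(n, h) = h + n
((432*134 + 590) + B(-990))*(u(-1024, 1004) + D(1393, -1824)) = ((432*134 + 590) - 1273*(-990))*(-1024 + (-1824 + 1393)) = ((57888 + 590) + 1260270)*(-1024 - 431) = (58478 + 1260270)*(-1455) = 1318748*(-1455) = -1918778340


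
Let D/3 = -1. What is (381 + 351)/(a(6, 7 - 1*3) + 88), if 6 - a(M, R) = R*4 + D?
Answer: 244/27 ≈ 9.0370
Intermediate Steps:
D = -3 (D = 3*(-1) = -3)
a(M, R) = 9 - 4*R (a(M, R) = 6 - (R*4 - 3) = 6 - (4*R - 3) = 6 - (-3 + 4*R) = 6 + (3 - 4*R) = 9 - 4*R)
(381 + 351)/(a(6, 7 - 1*3) + 88) = (381 + 351)/((9 - 4*(7 - 1*3)) + 88) = 732/((9 - 4*(7 - 3)) + 88) = 732/((9 - 4*4) + 88) = 732/((9 - 16) + 88) = 732/(-7 + 88) = 732/81 = 732*(1/81) = 244/27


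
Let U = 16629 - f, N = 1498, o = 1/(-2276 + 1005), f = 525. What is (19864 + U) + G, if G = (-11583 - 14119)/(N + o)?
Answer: 68448858134/1903957 ≈ 35951.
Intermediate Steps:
o = -1/1271 (o = 1/(-1271) = -1/1271 ≈ -0.00078678)
G = -32667242/1903957 (G = (-11583 - 14119)/(1498 - 1/1271) = -25702/1903957/1271 = -25702*1271/1903957 = -32667242/1903957 ≈ -17.158)
U = 16104 (U = 16629 - 1*525 = 16629 - 525 = 16104)
(19864 + U) + G = (19864 + 16104) - 32667242/1903957 = 35968 - 32667242/1903957 = 68448858134/1903957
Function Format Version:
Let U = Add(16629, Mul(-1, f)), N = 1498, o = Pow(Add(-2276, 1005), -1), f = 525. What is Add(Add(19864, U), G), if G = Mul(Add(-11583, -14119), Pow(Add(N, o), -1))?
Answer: Rational(68448858134, 1903957) ≈ 35951.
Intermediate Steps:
o = Rational(-1, 1271) (o = Pow(-1271, -1) = Rational(-1, 1271) ≈ -0.00078678)
G = Rational(-32667242, 1903957) (G = Mul(Add(-11583, -14119), Pow(Add(1498, Rational(-1, 1271)), -1)) = Mul(-25702, Pow(Rational(1903957, 1271), -1)) = Mul(-25702, Rational(1271, 1903957)) = Rational(-32667242, 1903957) ≈ -17.158)
U = 16104 (U = Add(16629, Mul(-1, 525)) = Add(16629, -525) = 16104)
Add(Add(19864, U), G) = Add(Add(19864, 16104), Rational(-32667242, 1903957)) = Add(35968, Rational(-32667242, 1903957)) = Rational(68448858134, 1903957)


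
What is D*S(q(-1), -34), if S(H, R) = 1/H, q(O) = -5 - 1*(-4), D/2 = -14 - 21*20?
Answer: 868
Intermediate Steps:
D = -868 (D = 2*(-14 - 21*20) = 2*(-14 - 420) = 2*(-434) = -868)
q(O) = -1 (q(O) = -5 + 4 = -1)
S(H, R) = 1/H
D*S(q(-1), -34) = -868/(-1) = -868*(-1) = 868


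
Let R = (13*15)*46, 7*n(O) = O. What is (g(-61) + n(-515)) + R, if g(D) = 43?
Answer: 62576/7 ≈ 8939.4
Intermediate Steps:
n(O) = O/7
R = 8970 (R = 195*46 = 8970)
(g(-61) + n(-515)) + R = (43 + (1/7)*(-515)) + 8970 = (43 - 515/7) + 8970 = -214/7 + 8970 = 62576/7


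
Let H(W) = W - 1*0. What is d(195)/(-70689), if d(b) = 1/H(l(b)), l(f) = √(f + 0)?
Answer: -√195/13784355 ≈ -1.0130e-6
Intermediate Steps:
l(f) = √f
H(W) = W (H(W) = W + 0 = W)
d(b) = b^(-½) (d(b) = 1/(√b) = b^(-½))
d(195)/(-70689) = 1/(√195*(-70689)) = (√195/195)*(-1/70689) = -√195/13784355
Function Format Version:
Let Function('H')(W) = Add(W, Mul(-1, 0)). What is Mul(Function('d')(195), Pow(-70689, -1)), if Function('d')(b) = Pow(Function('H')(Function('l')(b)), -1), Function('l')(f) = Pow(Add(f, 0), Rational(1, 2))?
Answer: Mul(Rational(-1, 13784355), Pow(195, Rational(1, 2))) ≈ -1.0130e-6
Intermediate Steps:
Function('l')(f) = Pow(f, Rational(1, 2))
Function('H')(W) = W (Function('H')(W) = Add(W, 0) = W)
Function('d')(b) = Pow(b, Rational(-1, 2)) (Function('d')(b) = Pow(Pow(b, Rational(1, 2)), -1) = Pow(b, Rational(-1, 2)))
Mul(Function('d')(195), Pow(-70689, -1)) = Mul(Pow(195, Rational(-1, 2)), Pow(-70689, -1)) = Mul(Mul(Rational(1, 195), Pow(195, Rational(1, 2))), Rational(-1, 70689)) = Mul(Rational(-1, 13784355), Pow(195, Rational(1, 2)))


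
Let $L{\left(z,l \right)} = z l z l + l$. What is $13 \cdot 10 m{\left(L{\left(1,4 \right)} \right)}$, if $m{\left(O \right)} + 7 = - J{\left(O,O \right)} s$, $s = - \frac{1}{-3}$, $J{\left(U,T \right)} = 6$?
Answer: $-1170$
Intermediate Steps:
$L{\left(z,l \right)} = l + l^{2} z^{2}$ ($L{\left(z,l \right)} = l z z l + l = l z^{2} l + l = l^{2} z^{2} + l = l + l^{2} z^{2}$)
$s = \frac{1}{3}$ ($s = \left(-1\right) \left(- \frac{1}{3}\right) = \frac{1}{3} \approx 0.33333$)
$m{\left(O \right)} = -9$ ($m{\left(O \right)} = -7 + \left(-1\right) 6 \cdot \frac{1}{3} = -7 - 2 = -9$)
$13 \cdot 10 m{\left(L{\left(1,4 \right)} \right)} = 13 \cdot 10 \left(-9\right) = 130 \left(-9\right) = -1170$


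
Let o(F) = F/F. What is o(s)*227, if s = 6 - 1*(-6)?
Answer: 227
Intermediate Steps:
s = 12 (s = 6 + 6 = 12)
o(F) = 1
o(s)*227 = 1*227 = 227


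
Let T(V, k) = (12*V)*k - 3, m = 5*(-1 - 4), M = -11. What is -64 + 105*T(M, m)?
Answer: 346121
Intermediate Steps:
m = -25 (m = 5*(-5) = -25)
T(V, k) = -3 + 12*V*k (T(V, k) = 12*V*k - 3 = -3 + 12*V*k)
-64 + 105*T(M, m) = -64 + 105*(-3 + 12*(-11)*(-25)) = -64 + 105*(-3 + 3300) = -64 + 105*3297 = -64 + 346185 = 346121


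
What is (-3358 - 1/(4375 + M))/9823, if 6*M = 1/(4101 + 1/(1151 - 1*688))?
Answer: -167371312637338/489603422313049 ≈ -0.34185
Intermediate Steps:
M = 463/11392584 (M = 1/(6*(4101 + 1/(1151 - 1*688))) = 1/(6*(4101 + 1/(1151 - 688))) = 1/(6*(4101 + 1/463)) = 1/(6*(1898764/463)) = (⅙)*(463/1898764) = 463/11392584 ≈ 4.0640e-5)
(-3358 - 1/(4375 + M))/9823 = (-3358 - 1/(4375 + 463/11392584))/9823 = (-3358 - 1/49842555463/11392584)*(1/9823) = (-3358 - 1*11392584/49842555463)*(1/9823) = (-3358 - 11392584/49842555463)*(1/9823) = -167371312637338/49842555463*1/9823 = -167371312637338/489603422313049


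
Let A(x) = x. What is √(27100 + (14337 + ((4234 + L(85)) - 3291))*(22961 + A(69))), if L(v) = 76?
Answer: 2*√88418945 ≈ 18806.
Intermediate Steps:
√(27100 + (14337 + ((4234 + L(85)) - 3291))*(22961 + A(69))) = √(27100 + (14337 + ((4234 + 76) - 3291))*(22961 + 69)) = √(27100 + (14337 + (4310 - 3291))*23030) = √(27100 + (14337 + 1019)*23030) = √(27100 + 15356*23030) = √(27100 + 353648680) = √353675780 = 2*√88418945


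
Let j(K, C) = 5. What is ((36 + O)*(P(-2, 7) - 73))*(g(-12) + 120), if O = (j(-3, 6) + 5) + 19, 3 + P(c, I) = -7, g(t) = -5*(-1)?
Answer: -674375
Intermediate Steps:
g(t) = 5
P(c, I) = -10 (P(c, I) = -3 - 7 = -10)
O = 29 (O = (5 + 5) + 19 = 10 + 19 = 29)
((36 + O)*(P(-2, 7) - 73))*(g(-12) + 120) = ((36 + 29)*(-10 - 73))*(5 + 120) = (65*(-83))*125 = -5395*125 = -674375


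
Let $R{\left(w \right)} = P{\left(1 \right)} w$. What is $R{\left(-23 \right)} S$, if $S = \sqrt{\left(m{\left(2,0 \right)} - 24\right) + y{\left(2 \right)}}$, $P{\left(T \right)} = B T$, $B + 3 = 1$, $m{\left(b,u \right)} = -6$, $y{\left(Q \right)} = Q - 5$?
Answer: $46 i \sqrt{33} \approx 264.25 i$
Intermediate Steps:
$y{\left(Q \right)} = -5 + Q$ ($y{\left(Q \right)} = Q - 5 = -5 + Q$)
$B = -2$ ($B = -3 + 1 = -2$)
$P{\left(T \right)} = - 2 T$
$R{\left(w \right)} = - 2 w$ ($R{\left(w \right)} = \left(-2\right) 1 w = - 2 w$)
$S = i \sqrt{33}$ ($S = \sqrt{\left(-6 - 24\right) + \left(-5 + 2\right)} = \sqrt{-30 - 3} = \sqrt{-33} = i \sqrt{33} \approx 5.7446 i$)
$R{\left(-23 \right)} S = \left(-2\right) \left(-23\right) i \sqrt{33} = 46 i \sqrt{33}$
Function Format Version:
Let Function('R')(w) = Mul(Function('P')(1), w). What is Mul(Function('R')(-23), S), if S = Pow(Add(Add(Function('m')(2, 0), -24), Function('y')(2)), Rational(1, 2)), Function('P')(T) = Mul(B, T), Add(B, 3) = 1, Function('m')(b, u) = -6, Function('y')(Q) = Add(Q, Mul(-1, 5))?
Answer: Mul(46, I, Pow(33, Rational(1, 2))) ≈ Mul(264.25, I)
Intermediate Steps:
Function('y')(Q) = Add(-5, Q) (Function('y')(Q) = Add(Q, -5) = Add(-5, Q))
B = -2 (B = Add(-3, 1) = -2)
Function('P')(T) = Mul(-2, T)
Function('R')(w) = Mul(-2, w) (Function('R')(w) = Mul(Mul(-2, 1), w) = Mul(-2, w))
S = Mul(I, Pow(33, Rational(1, 2))) (S = Pow(Add(Add(-6, -24), Add(-5, 2)), Rational(1, 2)) = Pow(Add(-30, -3), Rational(1, 2)) = Pow(-33, Rational(1, 2)) = Mul(I, Pow(33, Rational(1, 2))) ≈ Mul(5.7446, I))
Mul(Function('R')(-23), S) = Mul(Mul(-2, -23), Mul(I, Pow(33, Rational(1, 2)))) = Mul(46, Mul(I, Pow(33, Rational(1, 2)))) = Mul(46, I, Pow(33, Rational(1, 2)))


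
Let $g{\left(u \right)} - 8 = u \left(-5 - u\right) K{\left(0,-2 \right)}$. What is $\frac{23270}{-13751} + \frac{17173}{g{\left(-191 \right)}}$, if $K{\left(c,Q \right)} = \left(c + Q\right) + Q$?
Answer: $- \frac{3070800317}{1954182112} \approx -1.5714$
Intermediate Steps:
$K{\left(c,Q \right)} = c + 2 Q$ ($K{\left(c,Q \right)} = \left(Q + c\right) + Q = c + 2 Q$)
$g{\left(u \right)} = 8 - 4 u \left(-5 - u\right)$ ($g{\left(u \right)} = 8 + u \left(-5 - u\right) \left(0 + 2 \left(-2\right)\right) = 8 + u \left(-5 - u\right) \left(0 - 4\right) = 8 + u \left(-5 - u\right) \left(-4\right) = 8 - 4 u \left(-5 - u\right)$)
$\frac{23270}{-13751} + \frac{17173}{g{\left(-191 \right)}} = \frac{23270}{-13751} + \frac{17173}{8 + 4 \left(-191\right)^{2} + 20 \left(-191\right)} = 23270 \left(- \frac{1}{13751}\right) + \frac{17173}{8 + 4 \cdot 36481 - 3820} = - \frac{23270}{13751} + \frac{17173}{8 + 145924 - 3820} = - \frac{23270}{13751} + \frac{17173}{142112} = - \frac{3070800317}{1954182112}$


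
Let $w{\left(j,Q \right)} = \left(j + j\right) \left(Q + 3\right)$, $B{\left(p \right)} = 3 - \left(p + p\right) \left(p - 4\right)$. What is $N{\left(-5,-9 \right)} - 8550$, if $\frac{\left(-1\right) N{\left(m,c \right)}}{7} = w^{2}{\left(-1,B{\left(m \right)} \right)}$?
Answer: $-206118$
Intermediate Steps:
$B{\left(p \right)} = 3 - 2 p \left(-4 + p\right)$
$w{\left(j,Q \right)} = 2 j \left(3 + Q\right)$
$N{\left(m,c \right)} = - 7 \left(-12 - 16 m + 4 m^{2}\right)^{2}$ ($N{\left(m,c \right)} = - 7 \left(2 \left(-1\right) \left(3 + \left(3 - 2 m^{2} + 8 m\right)\right)\right)^{2} = - 7 \left(2 \left(-1\right) \left(6 - 2 m^{2} + 8 m\right)\right)^{2} = - 7 \left(-12 - 16 m + 4 m^{2}\right)^{2}$)
$N{\left(-5,-9 \right)} - 8550 = - 112 \left(3 - \left(-5\right)^{2} + 4 \left(-5\right)\right)^{2} - 8550 = - 112 \left(3 - 25 - 20\right)^{2} - 8550 = - 112 \left(-42\right)^{2} - 8550 = \left(-112\right) 1764 - 8550 = -197568 - 8550 = -206118$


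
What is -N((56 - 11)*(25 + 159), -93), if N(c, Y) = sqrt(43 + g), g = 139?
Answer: -sqrt(182) ≈ -13.491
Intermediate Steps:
N(c, Y) = sqrt(182) (N(c, Y) = sqrt(43 + 139) = sqrt(182))
-N((56 - 11)*(25 + 159), -93) = -sqrt(182)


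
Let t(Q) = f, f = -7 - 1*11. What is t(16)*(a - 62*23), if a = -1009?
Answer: 43830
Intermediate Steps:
f = -18 (f = -7 - 11 = -18)
t(Q) = -18
t(16)*(a - 62*23) = -18*(-1009 - 62*23) = -18*(-1009 - 1426) = -18*(-2435) = 43830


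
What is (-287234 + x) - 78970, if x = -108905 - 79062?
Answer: -554171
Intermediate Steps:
x = -187967
(-287234 + x) - 78970 = (-287234 - 187967) - 78970 = -475201 - 78970 = -554171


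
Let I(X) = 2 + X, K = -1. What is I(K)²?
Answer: 1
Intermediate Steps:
I(K)² = (2 - 1)² = 1² = 1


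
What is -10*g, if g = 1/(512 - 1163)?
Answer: 10/651 ≈ 0.015361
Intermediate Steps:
g = -1/651 (g = 1/(-651) = -1/651 ≈ -0.0015361)
-10*g = -10*(-1/651) = 10/651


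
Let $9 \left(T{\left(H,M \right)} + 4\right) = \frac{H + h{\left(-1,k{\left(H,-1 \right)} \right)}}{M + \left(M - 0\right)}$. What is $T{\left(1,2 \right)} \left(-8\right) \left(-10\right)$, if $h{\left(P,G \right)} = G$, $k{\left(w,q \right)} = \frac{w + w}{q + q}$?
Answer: $-320$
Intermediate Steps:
$k{\left(w,q \right)} = \frac{w}{q}$ ($k{\left(w,q \right)} = \frac{2 w}{2 q} = 2 w \frac{1}{2 q} = \frac{w}{q}$)
$T{\left(H,M \right)} = -4$ ($T{\left(H,M \right)} = -4 + \frac{\left(H + \frac{H}{-1}\right) \frac{1}{M + \left(M - 0\right)}}{9} = -4 + \frac{\left(H + H \left(-1\right)\right) \frac{1}{M + \left(M + 0\right)}}{9} = -4 + \frac{\left(H - H\right) \frac{1}{M + M}}{9} = -4 + \frac{0 \frac{1}{2 M}}{9} = -4 + \frac{1}{9} \cdot 0 = -4 + 0 = -4$)
$T{\left(1,2 \right)} \left(-8\right) \left(-10\right) = \left(-4\right) \left(-8\right) \left(-10\right) = 32 \left(-10\right) = -320$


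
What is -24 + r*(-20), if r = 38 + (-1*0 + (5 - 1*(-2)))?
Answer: -924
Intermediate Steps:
r = 45 (r = 38 + (0 + (5 + 2)) = 38 + (0 + 7) = 38 + 7 = 45)
-24 + r*(-20) = -24 + 45*(-20) = -24 - 900 = -924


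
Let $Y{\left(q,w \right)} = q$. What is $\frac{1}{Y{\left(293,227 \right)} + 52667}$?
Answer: $\frac{1}{52960} \approx 1.8882 \cdot 10^{-5}$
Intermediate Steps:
$\frac{1}{Y{\left(293,227 \right)} + 52667} = \frac{1}{293 + 52667} = \frac{1}{52960}$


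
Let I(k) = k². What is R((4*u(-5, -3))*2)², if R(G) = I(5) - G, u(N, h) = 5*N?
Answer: 50625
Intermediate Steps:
R(G) = 25 - G (R(G) = 5² - G = 25 - G)
R((4*u(-5, -3))*2)² = (25 - 4*(5*(-5))*2)² = (25 - 4*(-25)*2)² = (25 - (-100)*2)² = (25 - 1*(-200))² = (25 + 200)² = 225² = 50625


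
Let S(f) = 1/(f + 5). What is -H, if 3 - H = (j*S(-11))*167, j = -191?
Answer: 31879/6 ≈ 5313.2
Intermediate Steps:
S(f) = 1/(5 + f)
H = -31879/6 (H = 3 - (-191/(5 - 11))*167 = 3 - (-191/(-6))*167 = 3 - (-191*(-1/6))*167 = 3 - 191*167/6 = 3 - 1*31897/6 = 3 - 31897/6 = -31879/6 ≈ -5313.2)
-H = -1*(-31879/6) = 31879/6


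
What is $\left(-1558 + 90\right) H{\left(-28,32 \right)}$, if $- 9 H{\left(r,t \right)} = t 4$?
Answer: $\frac{187904}{9} \approx 20878.0$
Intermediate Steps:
$H{\left(r,t \right)} = - \frac{4 t}{9}$ ($H{\left(r,t \right)} = - \frac{t 4}{9} = - \frac{4 t}{9}$)
$\left(-1558 + 90\right) H{\left(-28,32 \right)} = \left(-1558 + 90\right) \left(\left(- \frac{4}{9}\right) 32\right) = \left(-1468\right) \left(- \frac{128}{9}\right) = \frac{187904}{9}$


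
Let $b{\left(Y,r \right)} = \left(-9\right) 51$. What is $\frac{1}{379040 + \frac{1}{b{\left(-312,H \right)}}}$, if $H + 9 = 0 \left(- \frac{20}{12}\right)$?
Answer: $\frac{459}{173979359} \approx 2.6382 \cdot 10^{-6}$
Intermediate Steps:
$H = -9$ ($H = -9 + 0 \left(- \frac{20}{12}\right) = -9 + 0 \left(\left(-20\right) \frac{1}{12}\right) = -9 + 0 \left(- \frac{5}{3}\right) = -9 + 0 = -9$)
$b{\left(Y,r \right)} = -459$
$\frac{1}{379040 + \frac{1}{b{\left(-312,H \right)}}} = \frac{1}{379040 + \frac{1}{-459}} = \frac{1}{379040 - \frac{1}{459}} = \frac{1}{\frac{173979359}{459}} = \frac{459}{173979359}$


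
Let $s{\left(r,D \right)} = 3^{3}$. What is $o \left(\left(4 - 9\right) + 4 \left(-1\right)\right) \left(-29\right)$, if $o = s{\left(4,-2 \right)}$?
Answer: $7047$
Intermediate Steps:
$s{\left(r,D \right)} = 27$
$o = 27$
$o \left(\left(4 - 9\right) + 4 \left(-1\right)\right) \left(-29\right) = 27 \left(\left(4 - 9\right) + 4 \left(-1\right)\right) \left(-29\right) = 27 \left(-5 - 4\right) \left(-29\right) = 27 \left(-9\right) \left(-29\right) = \left(-243\right) \left(-29\right) = 7047$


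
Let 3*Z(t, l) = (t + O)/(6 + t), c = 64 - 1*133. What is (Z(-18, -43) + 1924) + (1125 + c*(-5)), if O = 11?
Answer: 122191/36 ≈ 3394.2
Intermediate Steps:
c = -69 (c = 64 - 133 = -69)
Z(t, l) = (11 + t)/(3*(6 + t)) (Z(t, l) = ((t + 11)/(6 + t))/3 = ((11 + t)/(6 + t))/3 = (11 + t)/(3*(6 + t)))
(Z(-18, -43) + 1924) + (1125 + c*(-5)) = ((11 - 18)/(3*(6 - 18)) + 1924) + (1125 - 69*(-5)) = ((1/3)*(-7)/(-12) + 1924) + (1125 + 345) = ((1/3)*(-1/12)*(-7) + 1924) + 1470 = (7/36 + 1924) + 1470 = 69271/36 + 1470 = 122191/36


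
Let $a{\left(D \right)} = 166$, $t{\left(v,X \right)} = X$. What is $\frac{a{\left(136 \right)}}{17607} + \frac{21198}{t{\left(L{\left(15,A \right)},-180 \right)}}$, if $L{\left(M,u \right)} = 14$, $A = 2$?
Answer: $- \frac{20733517}{176070} \approx -117.76$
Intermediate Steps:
$\frac{a{\left(136 \right)}}{17607} + \frac{21198}{t{\left(L{\left(15,A \right)},-180 \right)}} = \frac{166}{17607} + \frac{21198}{-180} = 166 \cdot \frac{1}{17607} + 21198 \left(- \frac{1}{180}\right) = \frac{166}{17607} - \frac{3533}{30} = - \frac{20733517}{176070}$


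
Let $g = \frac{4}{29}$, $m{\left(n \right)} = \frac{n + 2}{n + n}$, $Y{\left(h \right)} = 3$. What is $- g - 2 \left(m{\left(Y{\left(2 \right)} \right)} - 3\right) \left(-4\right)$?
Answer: $\frac{208}{87} \approx 2.3908$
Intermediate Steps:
$m{\left(n \right)} = \frac{2 + n}{2 n}$
$g = \frac{4}{29}$ ($g = 4 \cdot \frac{1}{29} = \frac{4}{29} \approx 0.13793$)
$- g - 2 \left(m{\left(Y{\left(2 \right)} \right)} - 3\right) \left(-4\right) = - \frac{4 - 2 \left(\frac{2 + 3}{2 \cdot 3} - 3\right) \left(-4\right)}{29} = - \frac{4 - 2 \left(\frac{1}{2} \cdot \frac{1}{3} \cdot 5 - 3\right) \left(-4\right)}{29} = - \frac{4 - 2 \left(\frac{5}{6} - 3\right) \left(-4\right)}{29} = - \frac{4 \left(-2\right) \left(- \frac{13}{6}\right) \left(-4\right)}{29} = - \frac{4 \cdot \frac{13}{3} \left(-4\right)}{29} = - \frac{4 \left(-52\right)}{29 \cdot 3} = \left(-1\right) \left(- \frac{208}{87}\right) = \frac{208}{87}$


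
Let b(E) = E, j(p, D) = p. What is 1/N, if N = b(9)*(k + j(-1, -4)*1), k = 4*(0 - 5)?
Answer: -1/189 ≈ -0.0052910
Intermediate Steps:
k = -20 (k = 4*(-5) = -20)
N = -189 (N = 9*(-20 - 1*1) = 9*(-20 - 1) = 9*(-21) = -189)
1/N = 1/(-189) = -1/189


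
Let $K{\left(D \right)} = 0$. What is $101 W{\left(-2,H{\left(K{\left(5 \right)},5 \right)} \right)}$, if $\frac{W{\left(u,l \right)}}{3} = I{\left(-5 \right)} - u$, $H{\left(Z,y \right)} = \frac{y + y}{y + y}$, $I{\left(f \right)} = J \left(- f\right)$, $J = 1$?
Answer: $2121$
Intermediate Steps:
$I{\left(f \right)} = - f$ ($I{\left(f \right)} = 1 \left(- f\right) = - f$)
$H{\left(Z,y \right)} = 1$ ($H{\left(Z,y \right)} = \frac{2 y}{2 y} = 2 y \frac{1}{2 y} = 1$)
$W{\left(u,l \right)} = 15 - 3 u$ ($W{\left(u,l \right)} = 3 \left(\left(-1\right) \left(-5\right) - u\right) = 3 \left(5 - u\right) = 15 - 3 u$)
$101 W{\left(-2,H{\left(K{\left(5 \right)},5 \right)} \right)} = 101 \left(15 - -6\right) = 101 \left(15 + 6\right) = 101 \cdot 21 = 2121$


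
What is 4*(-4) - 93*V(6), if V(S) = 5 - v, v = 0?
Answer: -481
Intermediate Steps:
V(S) = 5 (V(S) = 5 - 1*0 = 5 + 0 = 5)
4*(-4) - 93*V(6) = 4*(-4) - 93*5 = -16 - 465 = -481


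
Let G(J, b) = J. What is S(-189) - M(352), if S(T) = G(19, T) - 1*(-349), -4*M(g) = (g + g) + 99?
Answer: 2275/4 ≈ 568.75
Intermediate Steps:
M(g) = -99/4 - g/2 (M(g) = -((g + g) + 99)/4 = -(2*g + 99)/4 = -(99 + 2*g)/4 = -99/4 - g/2)
S(T) = 368 (S(T) = 19 - 1*(-349) = 19 + 349 = 368)
S(-189) - M(352) = 368 - (-99/4 - ½*352) = 368 - (-99/4 - 176) = 368 - 1*(-803/4) = 368 + 803/4 = 2275/4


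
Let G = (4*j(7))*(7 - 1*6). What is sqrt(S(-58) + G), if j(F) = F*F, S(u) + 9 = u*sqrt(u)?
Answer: sqrt(187 - 58*I*sqrt(58)) ≈ 18.257 - 12.097*I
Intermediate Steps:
S(u) = -9 + u**(3/2) (S(u) = -9 + u*sqrt(u) = -9 + u**(3/2))
j(F) = F**2
G = 196 (G = (4*7**2)*(7 - 1*6) = (4*49)*(7 - 6) = 196*1 = 196)
sqrt(S(-58) + G) = sqrt((-9 + (-58)**(3/2)) + 196) = sqrt((-9 - 58*I*sqrt(58)) + 196) = sqrt(187 - 58*I*sqrt(58))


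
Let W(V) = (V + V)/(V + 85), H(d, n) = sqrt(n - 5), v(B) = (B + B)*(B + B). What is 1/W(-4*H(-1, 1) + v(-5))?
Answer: 273/296 + 5*I/148 ≈ 0.9223 + 0.033784*I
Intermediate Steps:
v(B) = 4*B**2 (v(B) = (2*B)*(2*B) = 4*B**2)
H(d, n) = sqrt(-5 + n)
W(V) = 2*V/(85 + V) (W(V) = (2*V)/(85 + V) = 2*V/(85 + V))
1/W(-4*H(-1, 1) + v(-5)) = 1/(2*(-4*sqrt(-5 + 1) + 4*(-5)**2)/(85 + (-4*sqrt(-5 + 1) + 4*(-5)**2))) = 1/(2*(-8*I + 4*25)/(85 + (-8*I + 4*25))) = 1/(2*(-8*I + 100)/(85 + (-8*I + 100))) = 1/(2*(100 - 8*I)/(85 + (100 - 8*I))) = 1/(2*(100 - 8*I)/(185 - 8*I)) = 1/(2*(100 - 8*I)*((185 + 8*I)/34289)) = 1/(2*(100 - 8*I)*(185 + 8*I)/34289) = (100 + 8*I)*(185 - 8*I)/20128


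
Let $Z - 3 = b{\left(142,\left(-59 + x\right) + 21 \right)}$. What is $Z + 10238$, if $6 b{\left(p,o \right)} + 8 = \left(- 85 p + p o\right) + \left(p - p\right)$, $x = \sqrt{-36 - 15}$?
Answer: $\frac{21986}{3} + \frac{71 i \sqrt{51}}{3} \approx 7328.7 + 169.01 i$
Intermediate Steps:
$x = i \sqrt{51}$ ($x = \sqrt{-51} = i \sqrt{51} \approx 7.1414 i$)
$b{\left(p,o \right)} = - \frac{4}{3} - \frac{85 p}{6} + \frac{o p}{6}$ ($b{\left(p,o \right)} = - \frac{4}{3} + \frac{\left(- 85 p + p o\right) + \left(p - p\right)}{6} = - \frac{4}{3} + \frac{\left(- 85 p + o p\right) + 0}{6} = - \frac{4}{3} + \frac{- 85 p + o p}{6} = - \frac{4}{3} + \left(- \frac{85 p}{6} + \frac{o p}{6}\right) = - \frac{4}{3} - \frac{85 p}{6} + \frac{o p}{6}$)
$Z = - \frac{8728}{3} + \frac{71 i \sqrt{51}}{3}$ ($Z = 3 - \left(2013 - \frac{1}{6} \left(\left(-59 + i \sqrt{51}\right) + 21\right) 142\right) = 3 - \left(2013 - \frac{1}{6} \left(-38 + i \sqrt{51}\right) 142\right) = 3 - \left(\frac{8737}{3} - \frac{71 i \sqrt{51}}{3}\right) = - \frac{8728}{3} + \frac{71 i \sqrt{51}}{3} \approx -2909.3 + 169.01 i$)
$Z + 10238 = \left(- \frac{8728}{3} + \frac{71 i \sqrt{51}}{3}\right) + 10238 = \frac{21986}{3} + \frac{71 i \sqrt{51}}{3}$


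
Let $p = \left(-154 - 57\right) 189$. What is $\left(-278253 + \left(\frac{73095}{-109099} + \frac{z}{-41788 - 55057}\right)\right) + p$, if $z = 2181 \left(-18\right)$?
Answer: $- \frac{3361287731597193}{10565692655} \approx -3.1813 \cdot 10^{5}$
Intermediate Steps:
$z = -39258$
$p = -39879$ ($p = \left(-211\right) 189 = -39879$)
$\left(-278253 + \left(\frac{73095}{-109099} + \frac{z}{-41788 - 55057}\right)\right) + p = \left(-278253 - \left(\frac{73095}{109099} + \frac{39258}{-41788 - 55057}\right)\right) - 39879 = \left(-278253 - \left(\frac{73095}{109099} + \frac{39258}{-96845}\right)\right) - 39879 = \left(-278253 - \frac{2795876733}{10565692655}\right) - 39879 = - \frac{2939938474208448}{10565692655} - 39879 = - \frac{3361287731597193}{10565692655}$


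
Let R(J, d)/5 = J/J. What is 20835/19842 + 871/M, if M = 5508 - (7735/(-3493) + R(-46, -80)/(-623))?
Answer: 3421923314977/2832447857891 ≈ 1.2081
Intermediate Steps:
R(J, d) = 5 (R(J, d) = 5*(J/J) = 5*1 = 5)
M = 1713001426/310877 (M = 5508 - (7735/(-3493) + 5/(-623)) = 5508 - (7735*(-1/3493) + 5*(-1/623)) = 5508 - (-1105/499 - 5/623) = 5508 - 1*(-690910/310877) = 5508 + 690910/310877 = 1713001426/310877 ≈ 5510.2)
20835/19842 + 871/M = 20835/19842 + 871/(1713001426/310877) = 20835*(1/19842) + 871*(310877/1713001426) = 6945/6614 + 270773867/1713001426 = 3421923314977/2832447857891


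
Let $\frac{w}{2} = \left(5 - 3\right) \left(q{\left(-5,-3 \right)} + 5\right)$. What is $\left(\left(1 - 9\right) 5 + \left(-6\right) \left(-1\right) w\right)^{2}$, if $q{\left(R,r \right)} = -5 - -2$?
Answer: $64$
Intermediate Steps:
$q{\left(R,r \right)} = -3$ ($q{\left(R,r \right)} = -5 + 2 = -3$)
$w = 8$ ($w = 2 \left(5 - 3\right) \left(-3 + 5\right) = 2 \cdot 2 \cdot 2 = 2 \cdot 4 = 8$)
$\left(\left(1 - 9\right) 5 + \left(-6\right) \left(-1\right) w\right)^{2} = \left(\left(1 - 9\right) 5 + \left(-6\right) \left(-1\right) 8\right)^{2} = \left(\left(-8\right) 5 + 6 \cdot 8\right)^{2} = \left(-40 + 48\right)^{2} = 8^{2} = 64$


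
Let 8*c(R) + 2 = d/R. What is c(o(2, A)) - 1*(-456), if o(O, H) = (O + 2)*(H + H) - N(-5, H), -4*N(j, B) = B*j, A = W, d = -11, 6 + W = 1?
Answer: 246127/540 ≈ 455.79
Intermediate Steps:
W = -5 (W = -6 + 1 = -5)
A = -5
N(j, B) = -B*j/4
o(O, H) = -5*H/4 + 2*H*(2 + O) (o(O, H) = (O + 2)*(H + H) - (-1)*H*(-5)/4 = (2 + O)*(2*H) - 5*H/4 = 2*H*(2 + O) - 5*H/4 = -5*H/4 + 2*H*(2 + O))
c(R) = -¼ - 11/(8*R) (c(R) = -¼ + (-11/R)/8 = -¼ - 11/(8*R))
c(o(2, A)) - 1*(-456) = (-11 - (-5)*(11 + 8*2)/2)/(8*(((¼)*(-5)*(11 + 8*2)))) - 1*(-456) = (-11 - (-5)*(11 + 16)/2)/(8*(((¼)*(-5)*(11 + 16)))) + 456 = (-11 - (-5)*27/2)/(8*(((¼)*(-5)*27))) + 456 = (-11 - 2*(-135/4))/(8*(-135/4)) + 456 = (⅛)*(-4/135)*(-11 + 135/2) + 456 = (⅛)*(-4/135)*(113/2) + 456 = -113/540 + 456 = 246127/540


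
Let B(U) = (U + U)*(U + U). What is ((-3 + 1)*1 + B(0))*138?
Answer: -276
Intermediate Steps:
B(U) = 4*U² (B(U) = (2*U)*(2*U) = 4*U²)
((-3 + 1)*1 + B(0))*138 = ((-3 + 1)*1 + 4*0²)*138 = (-2*1 + 4*0)*138 = (-2 + 0)*138 = -2*138 = -276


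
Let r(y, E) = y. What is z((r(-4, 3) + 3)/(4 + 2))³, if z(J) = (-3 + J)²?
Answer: 47045881/46656 ≈ 1008.4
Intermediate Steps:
z((r(-4, 3) + 3)/(4 + 2))³ = ((-3 + (-4 + 3)/(4 + 2))²)³ = ((-3 - 1/6)²)³ = ((-3 - 1*⅙)²)³ = ((-3 - ⅙)²)³ = ((-19/6)²)³ = (361/36)³ = 47045881/46656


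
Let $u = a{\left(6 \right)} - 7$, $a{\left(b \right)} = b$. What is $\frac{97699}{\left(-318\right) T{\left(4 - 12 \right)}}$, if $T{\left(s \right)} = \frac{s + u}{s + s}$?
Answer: $- \frac{781592}{1431} \approx -546.19$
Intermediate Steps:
$u = -1$ ($u = 6 - 7 = -1$)
$T{\left(s \right)} = \frac{-1 + s}{2 s}$ ($T{\left(s \right)} = \frac{s - 1}{s + s} = \frac{-1 + s}{2 s}$)
$\frac{97699}{\left(-318\right) T{\left(4 - 12 \right)}} = \frac{97699}{\left(-318\right) \frac{-1 + \left(4 - 12\right)}{2 \left(4 - 12\right)}} = \frac{97699}{\left(-318\right) \frac{-1 - 8}{2 \left(-8\right)}} = \frac{97699}{\left(-318\right) \frac{1}{2} \left(- \frac{1}{8}\right) \left(-9\right)} = \frac{97699}{\left(-318\right) \frac{9}{16}} = \frac{97699}{- \frac{1431}{8}} = 97699 \left(- \frac{8}{1431}\right) = - \frac{781592}{1431}$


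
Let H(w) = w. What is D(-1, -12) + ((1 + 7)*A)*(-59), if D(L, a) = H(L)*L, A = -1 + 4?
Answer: -1415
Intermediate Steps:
A = 3
D(L, a) = L**2 (D(L, a) = L*L = L**2)
D(-1, -12) + ((1 + 7)*A)*(-59) = (-1)**2 + ((1 + 7)*3)*(-59) = 1 + (8*3)*(-59) = 1 + 24*(-59) = 1 - 1416 = -1415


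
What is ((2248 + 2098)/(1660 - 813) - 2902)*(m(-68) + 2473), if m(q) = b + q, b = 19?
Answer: -5947642752/847 ≈ -7.0220e+6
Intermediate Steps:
m(q) = 19 + q
((2248 + 2098)/(1660 - 813) - 2902)*(m(-68) + 2473) = ((2248 + 2098)/(1660 - 813) - 2902)*((19 - 68) + 2473) = (4346/847 - 2902)*(-49 + 2473) = (4346*(1/847) - 2902)*2424 = (4346/847 - 2902)*2424 = -2453648/847*2424 = -5947642752/847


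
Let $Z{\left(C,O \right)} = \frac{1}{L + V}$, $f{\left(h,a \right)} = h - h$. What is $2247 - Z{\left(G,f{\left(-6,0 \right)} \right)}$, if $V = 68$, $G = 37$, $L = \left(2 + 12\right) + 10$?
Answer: $\frac{206723}{92} \approx 2247.0$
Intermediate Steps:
$L = 24$ ($L = 14 + 10 = 24$)
$f{\left(h,a \right)} = 0$
$Z{\left(C,O \right)} = \frac{1}{92}$ ($Z{\left(C,O \right)} = \frac{1}{24 + 68} = \frac{1}{92}$)
$2247 - Z{\left(G,f{\left(-6,0 \right)} \right)} = 2247 - \frac{1}{92} = \frac{206723}{92}$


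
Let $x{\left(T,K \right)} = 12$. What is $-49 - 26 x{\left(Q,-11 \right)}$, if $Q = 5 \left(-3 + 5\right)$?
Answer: $-361$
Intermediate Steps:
$Q = 10$ ($Q = 5 \cdot 2 = 10$)
$-49 - 26 x{\left(Q,-11 \right)} = -49 - 312 = -361$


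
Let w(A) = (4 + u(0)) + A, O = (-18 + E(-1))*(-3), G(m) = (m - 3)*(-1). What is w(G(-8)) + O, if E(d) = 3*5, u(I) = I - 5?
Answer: 19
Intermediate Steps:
u(I) = -5 + I
E(d) = 15
G(m) = 3 - m (G(m) = (-3 + m)*(-1) = 3 - m)
O = 9 (O = (-18 + 15)*(-3) = -3*(-3) = 9)
w(A) = -1 + A (w(A) = (4 + (-5 + 0)) + A = (4 - 5) + A = -1 + A)
w(G(-8)) + O = (-1 + (3 - 1*(-8))) + 9 = (-1 + (3 + 8)) + 9 = (-1 + 11) + 9 = 10 + 9 = 19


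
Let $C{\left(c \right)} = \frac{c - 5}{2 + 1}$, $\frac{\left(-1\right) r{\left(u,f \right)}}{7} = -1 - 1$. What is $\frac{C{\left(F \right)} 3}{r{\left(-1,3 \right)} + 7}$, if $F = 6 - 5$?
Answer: $- \frac{4}{21} \approx -0.19048$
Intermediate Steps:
$r{\left(u,f \right)} = 14$ ($r{\left(u,f \right)} = - 7 \left(-1 - 1\right) = \left(-7\right) \left(-2\right) = 14$)
$F = 1$ ($F = 6 - 5 = 1$)
$C{\left(c \right)} = - \frac{5}{3} + \frac{c}{3}$ ($C{\left(c \right)} = \frac{-5 + c}{3} = \left(-5 + c\right) \frac{1}{3} = - \frac{5}{3} + \frac{c}{3}$)
$\frac{C{\left(F \right)} 3}{r{\left(-1,3 \right)} + 7} = \frac{\left(- \frac{5}{3} + \frac{1}{3} \cdot 1\right) 3}{14 + 7} = \frac{\left(- \frac{5}{3} + \frac{1}{3}\right) 3}{21} = \left(- \frac{4}{3}\right) 3 \cdot \frac{1}{21} = \left(-4\right) \frac{1}{21} = - \frac{4}{21}$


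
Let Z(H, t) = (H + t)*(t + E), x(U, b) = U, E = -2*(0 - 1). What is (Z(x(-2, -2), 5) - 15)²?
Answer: 36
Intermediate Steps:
E = 2 (E = -2*(-1) = 2)
Z(H, t) = (2 + t)*(H + t) (Z(H, t) = (H + t)*(t + 2) = (H + t)*(2 + t) = (2 + t)*(H + t))
(Z(x(-2, -2), 5) - 15)² = ((5² + 2*(-2) + 2*5 - 2*5) - 15)² = ((25 - 4 + 10 - 10) - 15)² = (21 - 15)² = 6² = 36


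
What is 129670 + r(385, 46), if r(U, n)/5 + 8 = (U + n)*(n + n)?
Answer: 327890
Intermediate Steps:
r(U, n) = -40 + 10*n*(U + n) (r(U, n) = -40 + 5*((U + n)*(n + n)) = -40 + 5*((U + n)*(2*n)) = -40 + 5*(2*n*(U + n)) = -40 + 10*n*(U + n))
129670 + r(385, 46) = 129670 + (-40 + 10*46² + 10*385*46) = 129670 + (-40 + 10*2116 + 177100) = 129670 + (-40 + 21160 + 177100) = 129670 + 198220 = 327890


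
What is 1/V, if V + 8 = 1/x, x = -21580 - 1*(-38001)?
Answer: -16421/131367 ≈ -0.12500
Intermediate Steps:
x = 16421 (x = -21580 + 38001 = 16421)
V = -131367/16421 (V = -8 + 1/16421 = -131367/16421 ≈ -7.9999)
1/V = 1/(-131367/16421) = -16421/131367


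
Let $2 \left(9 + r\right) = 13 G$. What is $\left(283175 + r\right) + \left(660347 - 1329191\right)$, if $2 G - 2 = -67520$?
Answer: $- \frac{1210223}{2} \approx -6.0511 \cdot 10^{5}$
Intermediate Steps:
$G = -33759$ ($G = 1 + \frac{1}{2} \left(-67520\right) = 1 - 33760 = -33759$)
$r = - \frac{438885}{2}$ ($r = -9 + \frac{13 \left(-33759\right)}{2} = -9 + \frac{1}{2} \left(-438867\right) = -9 - \frac{438867}{2} = - \frac{438885}{2} \approx -2.1944 \cdot 10^{5}$)
$\left(283175 + r\right) + \left(660347 - 1329191\right) = \left(283175 - \frac{438885}{2}\right) + \left(660347 - 1329191\right) = \frac{127465}{2} - 668844 = - \frac{1210223}{2}$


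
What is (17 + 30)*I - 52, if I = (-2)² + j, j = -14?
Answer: -522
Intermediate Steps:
I = -10 (I = (-2)² - 14 = 4 - 14 = -10)
(17 + 30)*I - 52 = (17 + 30)*(-10) - 52 = 47*(-10) - 52 = -470 - 52 = -522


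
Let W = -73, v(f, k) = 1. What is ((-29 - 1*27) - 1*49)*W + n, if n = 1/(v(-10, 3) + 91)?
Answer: 705181/92 ≈ 7665.0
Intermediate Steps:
n = 1/92 (n = 1/(1 + 91) = 1/92 ≈ 0.010870)
((-29 - 1*27) - 1*49)*W + n = ((-29 - 1*27) - 1*49)*(-73) + 1/92 = ((-29 - 27) - 49)*(-73) + 1/92 = (-56 - 49)*(-73) + 1/92 = -105*(-73) + 1/92 = 7665 + 1/92 = 705181/92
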